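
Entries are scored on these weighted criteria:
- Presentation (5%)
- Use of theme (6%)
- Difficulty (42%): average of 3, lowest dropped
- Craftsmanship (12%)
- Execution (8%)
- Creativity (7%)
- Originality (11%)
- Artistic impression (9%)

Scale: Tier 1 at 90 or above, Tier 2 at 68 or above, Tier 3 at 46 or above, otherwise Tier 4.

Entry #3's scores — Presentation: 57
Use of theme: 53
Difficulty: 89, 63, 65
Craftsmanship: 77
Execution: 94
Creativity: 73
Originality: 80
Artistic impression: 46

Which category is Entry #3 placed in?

Tier 2

Difficulty: drop 63 → average of remaining 2 = 154/2 = 77
Weighted total:
  Presentation 57 × 0.05 = 2.85
  Use of theme 53 × 0.06 = 3.18
  Difficulty 77 × 0.42 = 32.34
  Craftsmanship 77 × 0.12 = 9.24
  Execution 94 × 0.08 = 7.52
  Creativity 73 × 0.07 = 5.11
  Originality 80 × 0.11 = 8.8
  Artistic impression 46 × 0.09 = 4.14
Sum = 73.18
73.18 is ≥ 68 and < 90 → Tier 2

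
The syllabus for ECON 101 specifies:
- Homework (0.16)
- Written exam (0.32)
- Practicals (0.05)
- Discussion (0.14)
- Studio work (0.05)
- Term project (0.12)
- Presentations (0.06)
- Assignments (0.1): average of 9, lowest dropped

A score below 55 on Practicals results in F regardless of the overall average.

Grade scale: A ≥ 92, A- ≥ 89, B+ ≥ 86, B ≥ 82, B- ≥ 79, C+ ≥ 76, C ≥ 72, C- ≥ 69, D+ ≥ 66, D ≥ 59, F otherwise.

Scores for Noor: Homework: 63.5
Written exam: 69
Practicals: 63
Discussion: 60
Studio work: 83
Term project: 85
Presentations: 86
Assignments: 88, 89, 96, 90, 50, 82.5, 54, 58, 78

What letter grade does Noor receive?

Assignments: drop 50 → average of remaining 8 = 635.5/8 = 79.4375
Practicals score 63 ≥ 55: minimum met.
Weighted total:
  Homework 63.5 × 0.16 = 10.16
  Written exam 69 × 0.32 = 22.08
  Practicals 63 × 0.05 = 3.15
  Discussion 60 × 0.14 = 8.4
  Studio work 83 × 0.05 = 4.15
  Term project 85 × 0.12 = 10.2
  Presentations 86 × 0.06 = 5.16
  Assignments 79.4375 × 0.1 = 7.94375
Sum = 71.24375
71.24375 is ≥ 69 and < 72 → C-

C-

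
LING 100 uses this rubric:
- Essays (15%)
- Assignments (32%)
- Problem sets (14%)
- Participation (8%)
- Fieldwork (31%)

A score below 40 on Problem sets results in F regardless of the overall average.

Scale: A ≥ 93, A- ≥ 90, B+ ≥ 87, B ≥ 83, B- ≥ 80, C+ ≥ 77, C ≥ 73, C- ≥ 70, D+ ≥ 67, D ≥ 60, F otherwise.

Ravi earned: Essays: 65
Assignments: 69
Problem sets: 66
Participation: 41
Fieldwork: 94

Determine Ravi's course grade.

C

Problem sets score 66 ≥ 40: minimum met.
Weighted total:
  Essays 65 × 0.15 = 9.75
  Assignments 69 × 0.32 = 22.08
  Problem sets 66 × 0.14 = 9.24
  Participation 41 × 0.08 = 3.28
  Fieldwork 94 × 0.31 = 29.14
Sum = 73.49
73.49 is ≥ 73 and < 77 → C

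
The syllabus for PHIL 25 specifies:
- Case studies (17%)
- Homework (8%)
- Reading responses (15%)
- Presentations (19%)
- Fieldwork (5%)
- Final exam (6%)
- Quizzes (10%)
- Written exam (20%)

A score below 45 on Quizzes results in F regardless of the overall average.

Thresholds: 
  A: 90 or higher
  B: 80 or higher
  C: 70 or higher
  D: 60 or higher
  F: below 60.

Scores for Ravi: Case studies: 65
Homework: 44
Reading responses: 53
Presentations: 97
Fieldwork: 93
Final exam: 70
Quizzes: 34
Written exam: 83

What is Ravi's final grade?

Quizzes score 34 < 45: minimum not met.
Weighted total:
  Case studies 65 × 0.17 = 11.05
  Homework 44 × 0.08 = 3.52
  Reading responses 53 × 0.15 = 7.95
  Presentations 97 × 0.19 = 18.43
  Fieldwork 93 × 0.05 = 4.65
  Final exam 70 × 0.06 = 4.2
  Quizzes 34 × 0.1 = 3.4
  Written exam 83 × 0.2 = 16.6
Sum = 69.8
Because the Quizzes minimum was not met, the result is F.

F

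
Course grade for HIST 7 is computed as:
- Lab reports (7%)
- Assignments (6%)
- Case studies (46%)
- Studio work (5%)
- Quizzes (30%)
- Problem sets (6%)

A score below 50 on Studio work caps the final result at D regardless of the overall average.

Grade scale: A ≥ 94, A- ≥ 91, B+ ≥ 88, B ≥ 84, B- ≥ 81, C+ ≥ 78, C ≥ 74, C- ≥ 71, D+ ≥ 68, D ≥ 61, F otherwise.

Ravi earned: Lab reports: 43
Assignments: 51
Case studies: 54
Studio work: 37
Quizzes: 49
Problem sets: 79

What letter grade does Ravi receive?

F

Studio work score 37 < 50: minimum not met.
Weighted total:
  Lab reports 43 × 0.07 = 3.01
  Assignments 51 × 0.06 = 3.06
  Case studies 54 × 0.46 = 24.84
  Studio work 37 × 0.05 = 1.85
  Quizzes 49 × 0.3 = 14.7
  Problem sets 79 × 0.06 = 4.74
Sum = 52.2
52.2 would be F; cap at D applies → F.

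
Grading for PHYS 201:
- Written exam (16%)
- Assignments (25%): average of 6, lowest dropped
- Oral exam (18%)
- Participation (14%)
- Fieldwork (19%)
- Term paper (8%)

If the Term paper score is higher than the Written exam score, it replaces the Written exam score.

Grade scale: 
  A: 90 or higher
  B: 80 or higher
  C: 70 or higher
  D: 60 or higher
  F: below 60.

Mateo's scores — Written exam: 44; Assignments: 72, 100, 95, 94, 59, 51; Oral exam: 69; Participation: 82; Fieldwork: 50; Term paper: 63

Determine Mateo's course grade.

Assignments: drop 51 → average of remaining 5 = 420/5 = 84
Term paper (63) > Written exam (44), so Written exam counts as 63.
Weighted total:
  Written exam 63 × 0.16 = 10.08
  Assignments 84 × 0.25 = 21
  Oral exam 69 × 0.18 = 12.42
  Participation 82 × 0.14 = 11.48
  Fieldwork 50 × 0.19 = 9.5
  Term paper 63 × 0.08 = 5.04
Sum = 69.52
69.52 is ≥ 60 and < 70 → D

D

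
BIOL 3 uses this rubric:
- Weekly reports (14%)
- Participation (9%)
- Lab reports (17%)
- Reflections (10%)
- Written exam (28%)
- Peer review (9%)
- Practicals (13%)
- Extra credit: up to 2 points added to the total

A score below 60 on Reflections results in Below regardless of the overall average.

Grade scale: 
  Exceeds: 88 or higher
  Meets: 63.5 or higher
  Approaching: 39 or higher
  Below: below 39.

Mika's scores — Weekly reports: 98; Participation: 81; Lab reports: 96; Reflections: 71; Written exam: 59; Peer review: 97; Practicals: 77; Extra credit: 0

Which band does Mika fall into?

Reflections score 71 ≥ 60: minimum met.
Weighted total:
  Weekly reports 98 × 0.14 = 13.72
  Participation 81 × 0.09 = 7.29
  Lab reports 96 × 0.17 = 16.32
  Reflections 71 × 0.1 = 7.1
  Written exam 59 × 0.28 = 16.52
  Peer review 97 × 0.09 = 8.73
  Practicals 77 × 0.13 = 10.01
Sum = 79.69
Extra credit: 79.69 + 0 = 79.69
79.69 is ≥ 63.5 and < 88 → Meets

Meets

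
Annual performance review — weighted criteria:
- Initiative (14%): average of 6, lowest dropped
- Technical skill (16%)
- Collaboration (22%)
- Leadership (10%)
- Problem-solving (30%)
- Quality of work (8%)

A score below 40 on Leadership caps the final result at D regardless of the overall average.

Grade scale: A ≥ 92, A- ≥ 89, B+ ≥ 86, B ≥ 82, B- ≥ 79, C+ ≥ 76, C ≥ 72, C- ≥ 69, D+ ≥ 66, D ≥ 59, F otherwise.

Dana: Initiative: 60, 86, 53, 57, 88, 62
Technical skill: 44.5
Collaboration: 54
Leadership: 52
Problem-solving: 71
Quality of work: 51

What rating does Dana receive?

Initiative: drop 53 → average of remaining 5 = 353/5 = 70.6
Leadership score 52 ≥ 40: minimum met.
Weighted total:
  Initiative 70.6 × 0.14 = 9.884
  Technical skill 44.5 × 0.16 = 7.12
  Collaboration 54 × 0.22 = 11.88
  Leadership 52 × 0.1 = 5.2
  Problem-solving 71 × 0.3 = 21.3
  Quality of work 51 × 0.08 = 4.08
Sum = 59.464
59.464 is ≥ 59 and < 66 → D

D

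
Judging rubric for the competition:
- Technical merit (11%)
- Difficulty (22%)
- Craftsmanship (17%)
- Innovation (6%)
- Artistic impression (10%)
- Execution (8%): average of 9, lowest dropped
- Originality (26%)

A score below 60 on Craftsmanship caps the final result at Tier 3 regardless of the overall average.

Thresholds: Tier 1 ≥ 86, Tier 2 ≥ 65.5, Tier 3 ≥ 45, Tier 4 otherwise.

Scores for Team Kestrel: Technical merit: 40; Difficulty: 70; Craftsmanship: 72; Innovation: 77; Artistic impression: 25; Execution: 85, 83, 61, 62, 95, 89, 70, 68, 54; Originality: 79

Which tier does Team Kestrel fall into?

Tier 2

Execution: drop 54 → average of remaining 8 = 613/8 = 76.625
Craftsmanship score 72 ≥ 60: minimum met.
Weighted total:
  Technical merit 40 × 0.11 = 4.4
  Difficulty 70 × 0.22 = 15.4
  Craftsmanship 72 × 0.17 = 12.24
  Innovation 77 × 0.06 = 4.62
  Artistic impression 25 × 0.1 = 2.5
  Execution 76.625 × 0.08 = 6.13
  Originality 79 × 0.26 = 20.54
Sum = 65.83
65.83 is ≥ 65.5 and < 86 → Tier 2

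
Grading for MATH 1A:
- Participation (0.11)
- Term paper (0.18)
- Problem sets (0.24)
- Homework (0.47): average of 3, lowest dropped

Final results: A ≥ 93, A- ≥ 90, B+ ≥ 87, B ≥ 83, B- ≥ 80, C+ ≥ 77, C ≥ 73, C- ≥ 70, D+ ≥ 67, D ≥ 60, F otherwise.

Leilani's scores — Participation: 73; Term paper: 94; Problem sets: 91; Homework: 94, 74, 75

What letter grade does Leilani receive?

Homework: drop 74 → average of remaining 2 = 169/2 = 84.5
Weighted total:
  Participation 73 × 0.11 = 8.03
  Term paper 94 × 0.18 = 16.92
  Problem sets 91 × 0.24 = 21.84
  Homework 84.5 × 0.47 = 39.715
Sum = 86.505
86.505 is ≥ 83 and < 87 → B

B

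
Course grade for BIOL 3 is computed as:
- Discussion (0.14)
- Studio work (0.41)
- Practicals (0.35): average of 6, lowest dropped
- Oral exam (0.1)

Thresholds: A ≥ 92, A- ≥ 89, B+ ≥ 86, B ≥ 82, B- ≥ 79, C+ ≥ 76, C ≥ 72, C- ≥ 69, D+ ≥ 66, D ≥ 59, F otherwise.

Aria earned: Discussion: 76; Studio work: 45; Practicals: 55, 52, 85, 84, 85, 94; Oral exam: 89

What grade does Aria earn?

D+

Practicals: drop 52 → average of remaining 5 = 403/5 = 80.6
Weighted total:
  Discussion 76 × 0.14 = 10.64
  Studio work 45 × 0.41 = 18.45
  Practicals 80.6 × 0.35 = 28.21
  Oral exam 89 × 0.1 = 8.9
Sum = 66.2
66.2 is ≥ 66 and < 69 → D+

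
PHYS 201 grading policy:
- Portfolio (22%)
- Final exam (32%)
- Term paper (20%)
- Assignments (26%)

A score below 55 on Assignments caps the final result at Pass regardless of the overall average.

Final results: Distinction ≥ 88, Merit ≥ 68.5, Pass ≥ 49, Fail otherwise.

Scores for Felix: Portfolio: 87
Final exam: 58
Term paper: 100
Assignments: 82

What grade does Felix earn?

Assignments score 82 ≥ 55: minimum met.
Weighted total:
  Portfolio 87 × 0.22 = 19.14
  Final exam 58 × 0.32 = 18.56
  Term paper 100 × 0.2 = 20
  Assignments 82 × 0.26 = 21.32
Sum = 79.02
79.02 is ≥ 68.5 and < 88 → Merit

Merit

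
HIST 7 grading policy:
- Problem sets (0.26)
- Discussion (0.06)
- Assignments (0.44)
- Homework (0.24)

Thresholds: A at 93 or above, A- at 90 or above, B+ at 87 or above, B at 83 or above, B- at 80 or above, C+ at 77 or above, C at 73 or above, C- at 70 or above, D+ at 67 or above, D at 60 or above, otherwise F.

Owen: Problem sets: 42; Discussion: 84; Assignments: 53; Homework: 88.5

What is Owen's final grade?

Weighted total:
  Problem sets 42 × 0.26 = 10.92
  Discussion 84 × 0.06 = 5.04
  Assignments 53 × 0.44 = 23.32
  Homework 88.5 × 0.24 = 21.24
Sum = 60.52
60.52 is ≥ 60 and < 67 → D

D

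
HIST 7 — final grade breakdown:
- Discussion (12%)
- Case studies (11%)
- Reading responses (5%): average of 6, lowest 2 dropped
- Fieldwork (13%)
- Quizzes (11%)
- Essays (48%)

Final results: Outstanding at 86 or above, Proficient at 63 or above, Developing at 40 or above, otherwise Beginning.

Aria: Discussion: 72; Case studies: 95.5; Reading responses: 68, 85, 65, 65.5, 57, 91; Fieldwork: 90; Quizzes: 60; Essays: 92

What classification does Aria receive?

Proficient

Reading responses: drop 57, 65 → average of remaining 4 = 309.5/4 = 77.375
Weighted total:
  Discussion 72 × 0.12 = 8.64
  Case studies 95.5 × 0.11 = 10.505
  Reading responses 77.375 × 0.05 = 3.86875
  Fieldwork 90 × 0.13 = 11.7
  Quizzes 60 × 0.11 = 6.6
  Essays 92 × 0.48 = 44.16
Sum = 85.47375
85.47375 is ≥ 63 and < 86 → Proficient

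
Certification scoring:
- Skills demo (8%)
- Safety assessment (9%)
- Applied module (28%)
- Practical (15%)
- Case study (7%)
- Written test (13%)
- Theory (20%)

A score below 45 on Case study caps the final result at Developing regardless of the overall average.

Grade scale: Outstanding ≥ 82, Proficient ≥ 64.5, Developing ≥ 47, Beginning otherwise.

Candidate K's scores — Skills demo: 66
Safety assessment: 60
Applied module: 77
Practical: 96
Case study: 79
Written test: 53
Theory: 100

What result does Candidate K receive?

Proficient

Case study score 79 ≥ 45: minimum met.
Weighted total:
  Skills demo 66 × 0.08 = 5.28
  Safety assessment 60 × 0.09 = 5.4
  Applied module 77 × 0.28 = 21.56
  Practical 96 × 0.15 = 14.4
  Case study 79 × 0.07 = 5.53
  Written test 53 × 0.13 = 6.89
  Theory 100 × 0.2 = 20
Sum = 79.06
79.06 is ≥ 64.5 and < 82 → Proficient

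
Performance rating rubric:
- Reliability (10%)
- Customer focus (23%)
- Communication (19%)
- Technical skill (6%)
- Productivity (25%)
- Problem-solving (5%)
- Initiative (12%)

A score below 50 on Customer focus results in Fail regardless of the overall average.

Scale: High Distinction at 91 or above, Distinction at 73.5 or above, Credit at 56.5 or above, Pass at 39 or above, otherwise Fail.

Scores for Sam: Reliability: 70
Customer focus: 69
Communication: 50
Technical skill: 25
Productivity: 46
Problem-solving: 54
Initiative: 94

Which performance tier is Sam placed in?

Customer focus score 69 ≥ 50: minimum met.
Weighted total:
  Reliability 70 × 0.1 = 7
  Customer focus 69 × 0.23 = 15.87
  Communication 50 × 0.19 = 9.5
  Technical skill 25 × 0.06 = 1.5
  Productivity 46 × 0.25 = 11.5
  Problem-solving 54 × 0.05 = 2.7
  Initiative 94 × 0.12 = 11.28
Sum = 59.35
59.35 is ≥ 56.5 and < 73.5 → Credit

Credit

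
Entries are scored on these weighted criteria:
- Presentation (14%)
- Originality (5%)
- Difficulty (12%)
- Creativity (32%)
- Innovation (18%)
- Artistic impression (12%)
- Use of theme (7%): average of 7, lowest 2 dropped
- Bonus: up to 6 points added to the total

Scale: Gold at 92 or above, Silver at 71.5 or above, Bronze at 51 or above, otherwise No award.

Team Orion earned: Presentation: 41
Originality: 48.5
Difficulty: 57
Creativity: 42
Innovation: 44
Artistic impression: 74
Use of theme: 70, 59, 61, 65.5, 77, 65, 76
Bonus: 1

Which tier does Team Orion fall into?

Bronze

Use of theme: drop 59, 61 → average of remaining 5 = 353.5/5 = 70.7
Weighted total:
  Presentation 41 × 0.14 = 5.74
  Originality 48.5 × 0.05 = 2.425
  Difficulty 57 × 0.12 = 6.84
  Creativity 42 × 0.32 = 13.44
  Innovation 44 × 0.18 = 7.92
  Artistic impression 74 × 0.12 = 8.88
  Use of theme 70.7 × 0.07 = 4.949
Sum = 50.194
Bonus: 50.194 + 1 = 51.194
51.194 is ≥ 51 and < 71.5 → Bronze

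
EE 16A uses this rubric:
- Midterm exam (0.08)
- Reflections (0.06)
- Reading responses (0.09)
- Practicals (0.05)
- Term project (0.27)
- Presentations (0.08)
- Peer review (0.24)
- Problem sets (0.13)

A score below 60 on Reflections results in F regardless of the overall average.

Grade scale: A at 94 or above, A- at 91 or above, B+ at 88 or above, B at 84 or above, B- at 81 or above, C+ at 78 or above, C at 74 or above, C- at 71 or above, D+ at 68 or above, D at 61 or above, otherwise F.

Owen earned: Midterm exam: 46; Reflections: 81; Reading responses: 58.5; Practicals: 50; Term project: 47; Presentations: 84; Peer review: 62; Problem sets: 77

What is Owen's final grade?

Reflections score 81 ≥ 60: minimum met.
Weighted total:
  Midterm exam 46 × 0.08 = 3.68
  Reflections 81 × 0.06 = 4.86
  Reading responses 58.5 × 0.09 = 5.265
  Practicals 50 × 0.05 = 2.5
  Term project 47 × 0.27 = 12.69
  Presentations 84 × 0.08 = 6.72
  Peer review 62 × 0.24 = 14.88
  Problem sets 77 × 0.13 = 10.01
Sum = 60.605
60.605 < 61 → F

F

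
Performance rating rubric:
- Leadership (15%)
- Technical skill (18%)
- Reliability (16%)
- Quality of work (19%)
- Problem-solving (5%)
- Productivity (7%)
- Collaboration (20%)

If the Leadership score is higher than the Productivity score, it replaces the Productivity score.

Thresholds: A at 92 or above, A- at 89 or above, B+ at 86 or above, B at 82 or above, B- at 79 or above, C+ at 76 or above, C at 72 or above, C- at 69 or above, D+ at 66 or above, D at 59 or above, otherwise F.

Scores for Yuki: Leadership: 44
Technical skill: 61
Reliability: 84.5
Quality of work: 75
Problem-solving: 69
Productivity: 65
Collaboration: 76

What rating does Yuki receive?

D+

Leadership (44) ≤ Productivity (65), so Productivity stays at 65.
Weighted total:
  Leadership 44 × 0.15 = 6.6
  Technical skill 61 × 0.18 = 10.98
  Reliability 84.5 × 0.16 = 13.52
  Quality of work 75 × 0.19 = 14.25
  Problem-solving 69 × 0.05 = 3.45
  Productivity 65 × 0.07 = 4.55
  Collaboration 76 × 0.2 = 15.2
Sum = 68.55
68.55 is ≥ 66 and < 69 → D+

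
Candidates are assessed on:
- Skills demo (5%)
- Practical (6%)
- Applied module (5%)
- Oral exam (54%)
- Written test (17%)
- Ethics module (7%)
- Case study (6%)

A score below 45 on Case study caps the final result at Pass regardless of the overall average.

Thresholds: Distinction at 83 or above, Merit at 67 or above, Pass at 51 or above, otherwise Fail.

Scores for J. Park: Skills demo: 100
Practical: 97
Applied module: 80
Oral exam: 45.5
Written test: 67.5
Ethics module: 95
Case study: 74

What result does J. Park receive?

Case study score 74 ≥ 45: minimum met.
Weighted total:
  Skills demo 100 × 0.05 = 5
  Practical 97 × 0.06 = 5.82
  Applied module 80 × 0.05 = 4
  Oral exam 45.5 × 0.54 = 24.57
  Written test 67.5 × 0.17 = 11.475
  Ethics module 95 × 0.07 = 6.65
  Case study 74 × 0.06 = 4.44
Sum = 61.955
61.955 is ≥ 51 and < 67 → Pass

Pass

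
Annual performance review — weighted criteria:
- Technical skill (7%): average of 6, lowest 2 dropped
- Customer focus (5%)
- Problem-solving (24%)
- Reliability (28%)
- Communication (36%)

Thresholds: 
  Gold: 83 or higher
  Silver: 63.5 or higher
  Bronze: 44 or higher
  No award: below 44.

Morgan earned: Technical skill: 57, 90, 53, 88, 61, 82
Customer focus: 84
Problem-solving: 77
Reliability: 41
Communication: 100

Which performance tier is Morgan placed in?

Technical skill: drop 53, 57 → average of remaining 4 = 321/4 = 80.25
Weighted total:
  Technical skill 80.25 × 0.07 = 5.6175
  Customer focus 84 × 0.05 = 4.2
  Problem-solving 77 × 0.24 = 18.48
  Reliability 41 × 0.28 = 11.48
  Communication 100 × 0.36 = 36
Sum = 75.7775
75.7775 is ≥ 63.5 and < 83 → Silver

Silver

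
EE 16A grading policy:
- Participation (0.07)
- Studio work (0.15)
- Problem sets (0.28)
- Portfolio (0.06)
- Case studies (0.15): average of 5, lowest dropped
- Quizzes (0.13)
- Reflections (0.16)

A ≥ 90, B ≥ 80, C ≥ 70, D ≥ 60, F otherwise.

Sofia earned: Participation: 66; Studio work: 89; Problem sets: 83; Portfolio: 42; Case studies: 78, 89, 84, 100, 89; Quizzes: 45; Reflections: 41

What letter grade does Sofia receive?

Case studies: drop 78 → average of remaining 4 = 362/4 = 90.5
Weighted total:
  Participation 66 × 0.07 = 4.62
  Studio work 89 × 0.15 = 13.35
  Problem sets 83 × 0.28 = 23.24
  Portfolio 42 × 0.06 = 2.52
  Case studies 90.5 × 0.15 = 13.575
  Quizzes 45 × 0.13 = 5.85
  Reflections 41 × 0.16 = 6.56
Sum = 69.715
69.715 is ≥ 60 and < 70 → D

D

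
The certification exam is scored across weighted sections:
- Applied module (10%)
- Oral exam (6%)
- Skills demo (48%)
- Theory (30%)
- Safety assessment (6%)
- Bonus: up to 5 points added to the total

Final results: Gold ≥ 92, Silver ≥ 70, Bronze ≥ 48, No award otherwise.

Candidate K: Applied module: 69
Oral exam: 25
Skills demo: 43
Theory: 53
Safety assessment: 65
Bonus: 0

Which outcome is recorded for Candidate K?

Bronze

Weighted total:
  Applied module 69 × 0.1 = 6.9
  Oral exam 25 × 0.06 = 1.5
  Skills demo 43 × 0.48 = 20.64
  Theory 53 × 0.3 = 15.9
  Safety assessment 65 × 0.06 = 3.9
Sum = 48.84
Bonus: 48.84 + 0 = 48.84
48.84 is ≥ 48 and < 70 → Bronze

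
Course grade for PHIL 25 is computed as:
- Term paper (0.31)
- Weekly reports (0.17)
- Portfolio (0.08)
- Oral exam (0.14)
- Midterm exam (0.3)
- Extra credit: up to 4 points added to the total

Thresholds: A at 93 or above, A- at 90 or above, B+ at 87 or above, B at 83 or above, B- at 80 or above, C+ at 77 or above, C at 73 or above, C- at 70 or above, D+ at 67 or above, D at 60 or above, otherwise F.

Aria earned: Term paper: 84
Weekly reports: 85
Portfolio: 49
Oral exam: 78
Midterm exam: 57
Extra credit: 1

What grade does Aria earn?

Weighted total:
  Term paper 84 × 0.31 = 26.04
  Weekly reports 85 × 0.17 = 14.45
  Portfolio 49 × 0.08 = 3.92
  Oral exam 78 × 0.14 = 10.92
  Midterm exam 57 × 0.3 = 17.1
Sum = 72.43
Extra credit: 72.43 + 1 = 73.43
73.43 is ≥ 73 and < 77 → C

C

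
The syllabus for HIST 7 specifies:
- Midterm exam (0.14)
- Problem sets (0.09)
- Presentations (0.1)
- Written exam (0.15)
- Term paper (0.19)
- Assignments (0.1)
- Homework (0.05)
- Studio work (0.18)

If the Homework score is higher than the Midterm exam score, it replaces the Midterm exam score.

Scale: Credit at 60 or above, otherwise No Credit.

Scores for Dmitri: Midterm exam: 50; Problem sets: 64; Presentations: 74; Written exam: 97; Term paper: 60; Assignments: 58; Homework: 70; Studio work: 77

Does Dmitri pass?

Homework (70) > Midterm exam (50), so Midterm exam counts as 70.
Weighted total:
  Midterm exam 70 × 0.14 = 9.8
  Problem sets 64 × 0.09 = 5.76
  Presentations 74 × 0.1 = 7.4
  Written exam 97 × 0.15 = 14.55
  Term paper 60 × 0.19 = 11.4
  Assignments 58 × 0.1 = 5.8
  Homework 70 × 0.05 = 3.5
  Studio work 77 × 0.18 = 13.86
Sum = 72.07
72.07 ≥ 60 → Credit

Credit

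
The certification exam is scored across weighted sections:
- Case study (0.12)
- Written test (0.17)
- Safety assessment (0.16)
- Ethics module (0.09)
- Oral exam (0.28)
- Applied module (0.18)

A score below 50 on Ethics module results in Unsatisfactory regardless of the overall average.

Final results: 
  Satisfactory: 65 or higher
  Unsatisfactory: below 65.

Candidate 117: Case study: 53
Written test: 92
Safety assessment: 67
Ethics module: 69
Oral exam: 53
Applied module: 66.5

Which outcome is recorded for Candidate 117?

Satisfactory

Ethics module score 69 ≥ 50: minimum met.
Weighted total:
  Case study 53 × 0.12 = 6.36
  Written test 92 × 0.17 = 15.64
  Safety assessment 67 × 0.16 = 10.72
  Ethics module 69 × 0.09 = 6.21
  Oral exam 53 × 0.28 = 14.84
  Applied module 66.5 × 0.18 = 11.97
Sum = 65.74
65.74 ≥ 65 → Satisfactory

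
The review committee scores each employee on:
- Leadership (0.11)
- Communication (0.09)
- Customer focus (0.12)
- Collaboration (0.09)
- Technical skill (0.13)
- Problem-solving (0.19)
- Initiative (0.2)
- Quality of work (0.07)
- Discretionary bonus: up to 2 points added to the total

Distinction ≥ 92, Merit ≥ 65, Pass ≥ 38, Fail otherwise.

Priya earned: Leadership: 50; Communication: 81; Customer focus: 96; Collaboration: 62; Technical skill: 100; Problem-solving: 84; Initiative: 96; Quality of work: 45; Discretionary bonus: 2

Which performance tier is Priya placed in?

Weighted total:
  Leadership 50 × 0.11 = 5.5
  Communication 81 × 0.09 = 7.29
  Customer focus 96 × 0.12 = 11.52
  Collaboration 62 × 0.09 = 5.58
  Technical skill 100 × 0.13 = 13
  Problem-solving 84 × 0.19 = 15.96
  Initiative 96 × 0.2 = 19.2
  Quality of work 45 × 0.07 = 3.15
Sum = 81.2
Discretionary bonus: 81.2 + 2 = 83.2
83.2 is ≥ 65 and < 92 → Merit

Merit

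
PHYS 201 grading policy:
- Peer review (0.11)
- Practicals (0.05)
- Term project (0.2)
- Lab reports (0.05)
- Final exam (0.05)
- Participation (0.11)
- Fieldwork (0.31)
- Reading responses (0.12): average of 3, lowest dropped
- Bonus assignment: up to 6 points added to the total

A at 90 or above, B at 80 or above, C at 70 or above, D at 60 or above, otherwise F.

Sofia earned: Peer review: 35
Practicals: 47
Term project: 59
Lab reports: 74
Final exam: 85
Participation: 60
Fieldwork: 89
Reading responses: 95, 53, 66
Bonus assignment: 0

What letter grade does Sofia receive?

Reading responses: drop 53 → average of remaining 2 = 161/2 = 80.5
Weighted total:
  Peer review 35 × 0.11 = 3.85
  Practicals 47 × 0.05 = 2.35
  Term project 59 × 0.2 = 11.8
  Lab reports 74 × 0.05 = 3.7
  Final exam 85 × 0.05 = 4.25
  Participation 60 × 0.11 = 6.6
  Fieldwork 89 × 0.31 = 27.59
  Reading responses 80.5 × 0.12 = 9.66
Sum = 69.8
Bonus assignment: 69.8 + 0 = 69.8
69.8 is ≥ 60 and < 70 → D

D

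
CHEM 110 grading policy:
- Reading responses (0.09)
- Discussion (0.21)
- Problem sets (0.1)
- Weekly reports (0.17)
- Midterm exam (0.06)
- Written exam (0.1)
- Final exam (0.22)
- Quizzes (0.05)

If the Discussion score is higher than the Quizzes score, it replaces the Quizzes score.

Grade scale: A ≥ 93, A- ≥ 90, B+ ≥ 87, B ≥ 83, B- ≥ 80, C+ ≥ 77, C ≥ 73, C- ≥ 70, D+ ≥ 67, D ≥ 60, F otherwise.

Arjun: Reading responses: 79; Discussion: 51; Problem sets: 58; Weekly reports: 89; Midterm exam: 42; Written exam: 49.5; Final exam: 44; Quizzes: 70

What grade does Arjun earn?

Discussion (51) ≤ Quizzes (70), so Quizzes stays at 70.
Weighted total:
  Reading responses 79 × 0.09 = 7.11
  Discussion 51 × 0.21 = 10.71
  Problem sets 58 × 0.1 = 5.8
  Weekly reports 89 × 0.17 = 15.13
  Midterm exam 42 × 0.06 = 2.52
  Written exam 49.5 × 0.1 = 4.95
  Final exam 44 × 0.22 = 9.68
  Quizzes 70 × 0.05 = 3.5
Sum = 59.4
59.4 < 60 → F

F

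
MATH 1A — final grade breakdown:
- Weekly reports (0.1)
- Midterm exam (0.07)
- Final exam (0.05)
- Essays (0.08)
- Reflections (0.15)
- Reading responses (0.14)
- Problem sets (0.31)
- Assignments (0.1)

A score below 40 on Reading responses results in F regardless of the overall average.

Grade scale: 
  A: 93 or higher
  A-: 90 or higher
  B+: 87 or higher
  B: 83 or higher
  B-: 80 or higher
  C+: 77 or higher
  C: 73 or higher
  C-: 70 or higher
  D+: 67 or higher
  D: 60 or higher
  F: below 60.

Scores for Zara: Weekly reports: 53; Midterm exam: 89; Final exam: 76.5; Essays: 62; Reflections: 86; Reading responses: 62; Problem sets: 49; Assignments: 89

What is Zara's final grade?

Reading responses score 62 ≥ 40: minimum met.
Weighted total:
  Weekly reports 53 × 0.1 = 5.3
  Midterm exam 89 × 0.07 = 6.23
  Final exam 76.5 × 0.05 = 3.825
  Essays 62 × 0.08 = 4.96
  Reflections 86 × 0.15 = 12.9
  Reading responses 62 × 0.14 = 8.68
  Problem sets 49 × 0.31 = 15.19
  Assignments 89 × 0.1 = 8.9
Sum = 65.985
65.985 is ≥ 60 and < 67 → D

D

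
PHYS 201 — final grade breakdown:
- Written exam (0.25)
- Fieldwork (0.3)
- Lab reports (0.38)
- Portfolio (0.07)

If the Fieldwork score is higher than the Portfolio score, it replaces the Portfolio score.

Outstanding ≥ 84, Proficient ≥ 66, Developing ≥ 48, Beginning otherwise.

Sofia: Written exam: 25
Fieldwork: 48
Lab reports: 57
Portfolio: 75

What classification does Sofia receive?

Beginning

Fieldwork (48) ≤ Portfolio (75), so Portfolio stays at 75.
Weighted total:
  Written exam 25 × 0.25 = 6.25
  Fieldwork 48 × 0.3 = 14.4
  Lab reports 57 × 0.38 = 21.66
  Portfolio 75 × 0.07 = 5.25
Sum = 47.56
47.56 < 48 → Beginning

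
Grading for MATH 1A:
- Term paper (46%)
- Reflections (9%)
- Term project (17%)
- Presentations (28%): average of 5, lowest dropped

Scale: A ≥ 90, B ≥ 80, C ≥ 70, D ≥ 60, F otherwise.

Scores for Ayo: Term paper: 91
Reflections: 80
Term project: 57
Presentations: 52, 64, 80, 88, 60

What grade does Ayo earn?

Presentations: drop 52 → average of remaining 4 = 292/4 = 73
Weighted total:
  Term paper 91 × 0.46 = 41.86
  Reflections 80 × 0.09 = 7.2
  Term project 57 × 0.17 = 9.69
  Presentations 73 × 0.28 = 20.44
Sum = 79.19
79.19 is ≥ 70 and < 80 → C

C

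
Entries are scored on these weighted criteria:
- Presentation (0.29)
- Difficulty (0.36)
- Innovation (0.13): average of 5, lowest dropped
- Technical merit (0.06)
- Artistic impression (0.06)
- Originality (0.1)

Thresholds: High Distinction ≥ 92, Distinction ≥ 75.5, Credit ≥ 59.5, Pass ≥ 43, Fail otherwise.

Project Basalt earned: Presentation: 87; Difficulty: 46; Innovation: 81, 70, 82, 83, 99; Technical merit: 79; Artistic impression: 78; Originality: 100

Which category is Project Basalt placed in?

Innovation: drop 70 → average of remaining 4 = 345/4 = 86.25
Weighted total:
  Presentation 87 × 0.29 = 25.23
  Difficulty 46 × 0.36 = 16.56
  Innovation 86.25 × 0.13 = 11.2125
  Technical merit 79 × 0.06 = 4.74
  Artistic impression 78 × 0.06 = 4.68
  Originality 100 × 0.1 = 10
Sum = 72.4225
72.4225 is ≥ 59.5 and < 75.5 → Credit

Credit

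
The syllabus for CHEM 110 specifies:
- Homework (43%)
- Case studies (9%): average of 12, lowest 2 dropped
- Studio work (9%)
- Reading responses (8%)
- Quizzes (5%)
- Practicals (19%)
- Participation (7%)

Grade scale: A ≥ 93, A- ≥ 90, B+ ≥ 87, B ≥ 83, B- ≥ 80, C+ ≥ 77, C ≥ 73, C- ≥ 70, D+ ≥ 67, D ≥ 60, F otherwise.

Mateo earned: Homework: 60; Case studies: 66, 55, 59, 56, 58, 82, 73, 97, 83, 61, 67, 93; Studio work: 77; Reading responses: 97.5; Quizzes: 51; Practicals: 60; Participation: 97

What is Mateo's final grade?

Case studies: drop 55, 56 → average of remaining 10 = 739/10 = 73.9
Weighted total:
  Homework 60 × 0.43 = 25.8
  Case studies 73.9 × 0.09 = 6.651
  Studio work 77 × 0.09 = 6.93
  Reading responses 97.5 × 0.08 = 7.8
  Quizzes 51 × 0.05 = 2.55
  Practicals 60 × 0.19 = 11.4
  Participation 97 × 0.07 = 6.79
Sum = 67.921
67.921 is ≥ 67 and < 70 → D+

D+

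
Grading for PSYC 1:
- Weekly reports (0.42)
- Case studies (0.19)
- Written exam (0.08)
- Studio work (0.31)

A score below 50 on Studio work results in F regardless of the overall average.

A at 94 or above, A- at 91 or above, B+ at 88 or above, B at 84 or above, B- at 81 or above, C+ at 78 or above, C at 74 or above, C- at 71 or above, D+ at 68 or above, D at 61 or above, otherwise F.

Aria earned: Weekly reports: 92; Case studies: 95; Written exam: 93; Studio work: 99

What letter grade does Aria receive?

Studio work score 99 ≥ 50: minimum met.
Weighted total:
  Weekly reports 92 × 0.42 = 38.64
  Case studies 95 × 0.19 = 18.05
  Written exam 93 × 0.08 = 7.44
  Studio work 99 × 0.31 = 30.69
Sum = 94.82
94.82 ≥ 94 → A

A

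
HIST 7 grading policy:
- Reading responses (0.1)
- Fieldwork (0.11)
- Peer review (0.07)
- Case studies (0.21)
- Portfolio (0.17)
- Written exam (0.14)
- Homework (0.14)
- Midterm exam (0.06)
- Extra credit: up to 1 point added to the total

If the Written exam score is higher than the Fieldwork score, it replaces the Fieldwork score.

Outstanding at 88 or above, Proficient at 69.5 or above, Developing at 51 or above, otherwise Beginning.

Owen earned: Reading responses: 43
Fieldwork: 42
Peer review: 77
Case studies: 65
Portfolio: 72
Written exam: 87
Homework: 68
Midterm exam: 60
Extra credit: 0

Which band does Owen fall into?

Proficient

Written exam (87) > Fieldwork (42), so Fieldwork counts as 87.
Weighted total:
  Reading responses 43 × 0.1 = 4.3
  Fieldwork 87 × 0.11 = 9.57
  Peer review 77 × 0.07 = 5.39
  Case studies 65 × 0.21 = 13.65
  Portfolio 72 × 0.17 = 12.24
  Written exam 87 × 0.14 = 12.18
  Homework 68 × 0.14 = 9.52
  Midterm exam 60 × 0.06 = 3.6
Sum = 70.45
Extra credit: 70.45 + 0 = 70.45
70.45 is ≥ 69.5 and < 88 → Proficient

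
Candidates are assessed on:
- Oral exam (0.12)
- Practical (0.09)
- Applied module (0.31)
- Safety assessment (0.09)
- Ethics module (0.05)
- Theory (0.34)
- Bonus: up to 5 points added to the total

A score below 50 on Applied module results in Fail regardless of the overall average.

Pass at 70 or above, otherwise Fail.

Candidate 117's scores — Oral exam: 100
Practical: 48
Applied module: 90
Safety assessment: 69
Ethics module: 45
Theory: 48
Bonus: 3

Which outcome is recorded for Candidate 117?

Applied module score 90 ≥ 50: minimum met.
Weighted total:
  Oral exam 100 × 0.12 = 12
  Practical 48 × 0.09 = 4.32
  Applied module 90 × 0.31 = 27.9
  Safety assessment 69 × 0.09 = 6.21
  Ethics module 45 × 0.05 = 2.25
  Theory 48 × 0.34 = 16.32
Sum = 69
Bonus: 69 + 3 = 72
72 ≥ 70 → Pass

Pass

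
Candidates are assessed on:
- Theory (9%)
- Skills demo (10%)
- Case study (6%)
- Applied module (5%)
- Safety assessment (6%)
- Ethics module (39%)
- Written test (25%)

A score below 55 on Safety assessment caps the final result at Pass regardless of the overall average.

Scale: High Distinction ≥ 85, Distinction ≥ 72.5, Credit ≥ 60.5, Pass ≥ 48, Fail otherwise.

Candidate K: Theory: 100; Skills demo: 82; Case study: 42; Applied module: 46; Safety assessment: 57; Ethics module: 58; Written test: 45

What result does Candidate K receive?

Safety assessment score 57 ≥ 55: minimum met.
Weighted total:
  Theory 100 × 0.09 = 9
  Skills demo 82 × 0.1 = 8.2
  Case study 42 × 0.06 = 2.52
  Applied module 46 × 0.05 = 2.3
  Safety assessment 57 × 0.06 = 3.42
  Ethics module 58 × 0.39 = 22.62
  Written test 45 × 0.25 = 11.25
Sum = 59.31
59.31 is ≥ 48 and < 60.5 → Pass

Pass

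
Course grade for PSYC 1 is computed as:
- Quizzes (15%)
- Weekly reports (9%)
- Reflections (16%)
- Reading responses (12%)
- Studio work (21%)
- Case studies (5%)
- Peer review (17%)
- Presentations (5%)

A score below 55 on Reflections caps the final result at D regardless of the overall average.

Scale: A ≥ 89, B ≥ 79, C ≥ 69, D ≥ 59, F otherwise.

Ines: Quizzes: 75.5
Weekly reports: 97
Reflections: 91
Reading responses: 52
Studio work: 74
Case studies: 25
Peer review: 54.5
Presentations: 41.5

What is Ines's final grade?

D

Reflections score 91 ≥ 55: minimum met.
Weighted total:
  Quizzes 75.5 × 0.15 = 11.325
  Weekly reports 97 × 0.09 = 8.73
  Reflections 91 × 0.16 = 14.56
  Reading responses 52 × 0.12 = 6.24
  Studio work 74 × 0.21 = 15.54
  Case studies 25 × 0.05 = 1.25
  Peer review 54.5 × 0.17 = 9.265
  Presentations 41.5 × 0.05 = 2.075
Sum = 68.985
68.985 is ≥ 59 and < 69 → D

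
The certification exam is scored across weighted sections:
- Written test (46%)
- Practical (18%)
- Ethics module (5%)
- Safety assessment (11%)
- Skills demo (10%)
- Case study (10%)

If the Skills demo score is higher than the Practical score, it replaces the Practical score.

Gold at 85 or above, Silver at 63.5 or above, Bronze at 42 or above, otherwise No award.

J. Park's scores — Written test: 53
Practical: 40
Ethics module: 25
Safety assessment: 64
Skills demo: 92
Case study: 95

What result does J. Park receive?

Skills demo (92) > Practical (40), so Practical counts as 92.
Weighted total:
  Written test 53 × 0.46 = 24.38
  Practical 92 × 0.18 = 16.56
  Ethics module 25 × 0.05 = 1.25
  Safety assessment 64 × 0.11 = 7.04
  Skills demo 92 × 0.1 = 9.2
  Case study 95 × 0.1 = 9.5
Sum = 67.93
67.93 is ≥ 63.5 and < 85 → Silver

Silver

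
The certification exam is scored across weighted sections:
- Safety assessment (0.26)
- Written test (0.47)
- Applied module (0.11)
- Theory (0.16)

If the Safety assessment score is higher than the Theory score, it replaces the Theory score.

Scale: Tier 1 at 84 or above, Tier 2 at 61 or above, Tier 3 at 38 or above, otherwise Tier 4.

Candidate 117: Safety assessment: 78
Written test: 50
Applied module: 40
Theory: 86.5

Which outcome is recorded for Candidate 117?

Tier 2

Safety assessment (78) ≤ Theory (86.5), so Theory stays at 86.5.
Weighted total:
  Safety assessment 78 × 0.26 = 20.28
  Written test 50 × 0.47 = 23.5
  Applied module 40 × 0.11 = 4.4
  Theory 86.5 × 0.16 = 13.84
Sum = 62.02
62.02 is ≥ 61 and < 84 → Tier 2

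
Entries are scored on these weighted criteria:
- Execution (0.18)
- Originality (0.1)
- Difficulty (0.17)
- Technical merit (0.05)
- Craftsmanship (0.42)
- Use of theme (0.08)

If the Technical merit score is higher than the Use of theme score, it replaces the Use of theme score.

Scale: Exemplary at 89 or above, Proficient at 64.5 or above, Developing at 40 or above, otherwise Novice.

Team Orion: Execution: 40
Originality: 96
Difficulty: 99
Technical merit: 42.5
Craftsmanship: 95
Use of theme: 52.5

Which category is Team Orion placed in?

Technical merit (42.5) ≤ Use of theme (52.5), so Use of theme stays at 52.5.
Weighted total:
  Execution 40 × 0.18 = 7.2
  Originality 96 × 0.1 = 9.6
  Difficulty 99 × 0.17 = 16.83
  Technical merit 42.5 × 0.05 = 2.125
  Craftsmanship 95 × 0.42 = 39.9
  Use of theme 52.5 × 0.08 = 4.2
Sum = 79.855
79.855 is ≥ 64.5 and < 89 → Proficient

Proficient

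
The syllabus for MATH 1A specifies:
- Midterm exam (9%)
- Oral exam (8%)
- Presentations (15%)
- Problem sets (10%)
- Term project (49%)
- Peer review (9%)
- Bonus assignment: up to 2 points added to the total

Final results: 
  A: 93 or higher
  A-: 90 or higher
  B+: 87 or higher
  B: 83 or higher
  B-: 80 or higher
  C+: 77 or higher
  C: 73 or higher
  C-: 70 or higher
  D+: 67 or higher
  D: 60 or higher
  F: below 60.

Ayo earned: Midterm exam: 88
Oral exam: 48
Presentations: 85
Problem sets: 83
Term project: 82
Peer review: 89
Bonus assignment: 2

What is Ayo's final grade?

B

Weighted total:
  Midterm exam 88 × 0.09 = 7.92
  Oral exam 48 × 0.08 = 3.84
  Presentations 85 × 0.15 = 12.75
  Problem sets 83 × 0.1 = 8.3
  Term project 82 × 0.49 = 40.18
  Peer review 89 × 0.09 = 8.01
Sum = 81
Bonus assignment: 81 + 2 = 83
83 is ≥ 83 and < 87 → B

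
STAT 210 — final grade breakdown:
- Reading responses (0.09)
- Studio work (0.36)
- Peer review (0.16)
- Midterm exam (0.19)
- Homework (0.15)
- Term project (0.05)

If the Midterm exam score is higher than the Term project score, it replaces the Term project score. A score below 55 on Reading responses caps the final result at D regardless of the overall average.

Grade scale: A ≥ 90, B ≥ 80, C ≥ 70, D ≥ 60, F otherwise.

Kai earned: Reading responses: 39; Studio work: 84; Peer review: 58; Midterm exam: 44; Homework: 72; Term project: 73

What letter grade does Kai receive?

D

Midterm exam (44) ≤ Term project (73), so Term project stays at 73.
Reading responses score 39 < 55: minimum not met.
Weighted total:
  Reading responses 39 × 0.09 = 3.51
  Studio work 84 × 0.36 = 30.24
  Peer review 58 × 0.16 = 9.28
  Midterm exam 44 × 0.19 = 8.36
  Homework 72 × 0.15 = 10.8
  Term project 73 × 0.05 = 3.65
Sum = 65.84
65.84 would be D; cap at D applies → D.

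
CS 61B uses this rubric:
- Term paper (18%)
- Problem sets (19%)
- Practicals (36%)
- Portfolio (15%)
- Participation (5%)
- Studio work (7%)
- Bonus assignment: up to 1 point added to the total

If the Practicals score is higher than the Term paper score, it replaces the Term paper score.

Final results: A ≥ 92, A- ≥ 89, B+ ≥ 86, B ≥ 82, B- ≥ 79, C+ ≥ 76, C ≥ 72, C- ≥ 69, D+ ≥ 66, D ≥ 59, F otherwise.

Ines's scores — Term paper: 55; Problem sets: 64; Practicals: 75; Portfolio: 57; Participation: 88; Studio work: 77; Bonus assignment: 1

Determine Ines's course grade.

Practicals (75) > Term paper (55), so Term paper counts as 75.
Weighted total:
  Term paper 75 × 0.18 = 13.5
  Problem sets 64 × 0.19 = 12.16
  Practicals 75 × 0.36 = 27
  Portfolio 57 × 0.15 = 8.55
  Participation 88 × 0.05 = 4.4
  Studio work 77 × 0.07 = 5.39
Sum = 71
Bonus assignment: 71 + 1 = 72
72 is ≥ 72 and < 76 → C

C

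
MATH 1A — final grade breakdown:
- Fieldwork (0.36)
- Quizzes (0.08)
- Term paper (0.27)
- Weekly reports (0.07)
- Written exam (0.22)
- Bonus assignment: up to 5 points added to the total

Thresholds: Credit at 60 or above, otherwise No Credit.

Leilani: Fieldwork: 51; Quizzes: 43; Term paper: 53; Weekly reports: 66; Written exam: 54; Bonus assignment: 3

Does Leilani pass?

Weighted total:
  Fieldwork 51 × 0.36 = 18.36
  Quizzes 43 × 0.08 = 3.44
  Term paper 53 × 0.27 = 14.31
  Weekly reports 66 × 0.07 = 4.62
  Written exam 54 × 0.22 = 11.88
Sum = 52.61
Bonus assignment: 52.61 + 3 = 55.61
55.61 < 60 → No Credit

No Credit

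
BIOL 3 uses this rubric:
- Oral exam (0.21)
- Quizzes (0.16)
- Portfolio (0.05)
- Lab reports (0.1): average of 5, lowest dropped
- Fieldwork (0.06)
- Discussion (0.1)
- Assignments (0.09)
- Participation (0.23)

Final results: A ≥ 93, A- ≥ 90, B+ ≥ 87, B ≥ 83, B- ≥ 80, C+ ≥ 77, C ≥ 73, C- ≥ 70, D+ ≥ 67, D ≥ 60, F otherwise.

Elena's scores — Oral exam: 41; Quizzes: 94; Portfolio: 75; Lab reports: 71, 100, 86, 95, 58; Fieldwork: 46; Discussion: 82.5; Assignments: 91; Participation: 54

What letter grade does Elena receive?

D+

Lab reports: drop 58 → average of remaining 4 = 352/4 = 88
Weighted total:
  Oral exam 41 × 0.21 = 8.61
  Quizzes 94 × 0.16 = 15.04
  Portfolio 75 × 0.05 = 3.75
  Lab reports 88 × 0.1 = 8.8
  Fieldwork 46 × 0.06 = 2.76
  Discussion 82.5 × 0.1 = 8.25
  Assignments 91 × 0.09 = 8.19
  Participation 54 × 0.23 = 12.42
Sum = 67.82
67.82 is ≥ 67 and < 70 → D+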